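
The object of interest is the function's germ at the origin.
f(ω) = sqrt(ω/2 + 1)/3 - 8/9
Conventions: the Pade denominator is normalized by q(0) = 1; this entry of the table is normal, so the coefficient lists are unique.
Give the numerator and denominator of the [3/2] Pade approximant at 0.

Taylor coefficients needed (expand at 0): a_0 = -5/9, a_1 = 1/12, a_2 = -1/96, a_3 = 1/384, a_4 = -5/6144, a_5 = 7/24576.
Write the denominator as Q(ω) = 1 + q1*ω + q2*ω^2. Requiring Q*f - P = O(ω^6) with deg P <= 3 kills the coefficients of ω^4..ω^5 in Q*f:
  ω^4: a_4 + q1*a_3 + q2*a_2 = 0, i.e. -5/6144 + (1/384)*q1 + (-1/96)*q2 = 0.
  ω^5: a_5 + q1*a_4 + q2*a_3 = 0, i.e. 7/24576 + (-5/6144)*q1 + (1/384)*q2 = 0.
Solving this linear system: q1 = 1/2, q2 = 3/64.
The numerator is Q*f truncated at degree 3: P0 = a_0 = -5/9; P1 = a_1 + q1*a_0 = -7/36; P2 = a_2 + q1*a_1 + q2*a_0 = 1/192; P3 = a_3 + q1*a_2 + q2*a_1 = 1/768.

The Pade approximant has numerator coefficients [-5/9, -7/36, 1/192, 1/768]; denominator coefficients [1, 1/2, 3/64].


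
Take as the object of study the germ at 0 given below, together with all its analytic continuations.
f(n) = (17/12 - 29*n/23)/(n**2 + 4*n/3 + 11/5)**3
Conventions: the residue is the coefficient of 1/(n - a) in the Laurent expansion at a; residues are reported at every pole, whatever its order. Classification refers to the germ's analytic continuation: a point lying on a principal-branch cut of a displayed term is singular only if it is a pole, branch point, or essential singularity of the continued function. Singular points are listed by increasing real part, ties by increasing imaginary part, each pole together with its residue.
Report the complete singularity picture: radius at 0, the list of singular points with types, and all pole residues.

Denominator factor (n**2 + 4*n/3 + 11/5)^3: discriminant -316/45, complex-conjugate roots (-2/3) + ((1/15)*sqrt(395))*i and (-2/3) - ((1/15)*sqrt(395))*i; poles of order 3, moduli (1/5)*sqrt(55) and (1/5)*sqrt(55).
The radius of convergence is the smallest modulus among the singular points: (1/5)*sqrt(55).
The factor n**2 + 4*n/3 + 11/5 splits as (n - a)(n - a') with a = (-2/3) - ((1/15)*sqrt(395))*i, a' = (-2/3) + ((1/15)*sqrt(395))*i. At the order-3 pole a set g(n) = (n - a)^3*f(n) = [17/12 - 29*n/23] / (n - a')^3.
Order-3 pole: residue = g''(a)/2; g''((-2/3) - ((1/15)*sqrt(395))*i) = ((3784725/362876704)*sqrt(395))*i, so the residue is ((3784725/725753408)*sqrt(395))*i.
The factor n**2 + 4*n/3 + 11/5 splits as (n - a)(n - a') with a = (-2/3) + ((1/15)*sqrt(395))*i, a' = (-2/3) - ((1/15)*sqrt(395))*i. At the order-3 pole a set g(n) = (n - a)^3*f(n) = [17/12 - 29*n/23] / (n - a')^3.
Order-3 pole: residue = g''(a)/2; g''((-2/3) + ((1/15)*sqrt(395))*i) = -((3784725/362876704)*sqrt(395))*i, so the residue is -((3784725/725753408)*sqrt(395))*i.
List the singular points by increasing real part (a conjugate pair: the negative imaginary part first).

Radius of convergence at 0: (1/5)*sqrt(55).
At (-2/3) - ((1/15)*sqrt(395))*i: a pole of order 3; residue ((3784725/725753408)*sqrt(395))*i.
At (-2/3) + ((1/15)*sqrt(395))*i: a pole of order 3; residue -((3784725/725753408)*sqrt(395))*i.


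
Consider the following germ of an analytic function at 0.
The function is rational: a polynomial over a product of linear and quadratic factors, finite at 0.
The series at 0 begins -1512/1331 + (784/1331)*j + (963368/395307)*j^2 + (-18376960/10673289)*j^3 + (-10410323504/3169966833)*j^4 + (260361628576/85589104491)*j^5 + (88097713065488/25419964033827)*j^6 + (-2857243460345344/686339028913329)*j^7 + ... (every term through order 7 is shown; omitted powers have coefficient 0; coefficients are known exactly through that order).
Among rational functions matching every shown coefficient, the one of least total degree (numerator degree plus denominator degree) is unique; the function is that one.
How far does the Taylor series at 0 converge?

The radius of convergence is (1/3)*sqrt(11).

No rational of total degree below 6 reproduces all 8 coefficients; solving the [0/6] Pade equations on them gives f(j) = -24/(11*(j**2 + 11/9)**2*(j**2 + 2*j/3 + 9/7)), whose expansion matches every shown term.
Denominator factor (j**2 + 2*j/3 + 9/7): discriminant -296/63, complex-conjugate roots (-1/3) + ((1/21)*sqrt(518))*i and (-1/3) - ((1/21)*sqrt(518))*i; poles of order 1, moduli (3/7)*sqrt(7) and (3/7)*sqrt(7).
Denominator factor (j**2 + 11/9)^2: discriminant -44/9, complex-conjugate roots ((1/3)*sqrt(11))*i and -((1/3)*sqrt(11))*i; poles of order 2, moduli (1/3)*sqrt(11) and (1/3)*sqrt(11).
The radius of convergence is the smallest modulus among the singular points: (1/3)*sqrt(11).


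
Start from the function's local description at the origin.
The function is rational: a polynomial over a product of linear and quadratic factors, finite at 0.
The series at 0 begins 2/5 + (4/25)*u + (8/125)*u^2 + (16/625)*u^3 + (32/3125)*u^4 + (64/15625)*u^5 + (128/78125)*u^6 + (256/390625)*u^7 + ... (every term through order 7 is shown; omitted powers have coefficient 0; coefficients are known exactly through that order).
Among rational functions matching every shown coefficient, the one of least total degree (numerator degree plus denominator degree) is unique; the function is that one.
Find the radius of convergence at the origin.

No rational of total degree below 1 reproduces all 8 coefficients; solving the [0/1] Pade equations on them gives f(u) = -1/(u - 5/2), whose expansion matches every shown term.
Denominator factor (u - 5/2): pole of order 1 at 5/2, modulus 5/2.
The radius of convergence is the smallest modulus among the singular points: 5/2.

The radius of convergence is 5/2.


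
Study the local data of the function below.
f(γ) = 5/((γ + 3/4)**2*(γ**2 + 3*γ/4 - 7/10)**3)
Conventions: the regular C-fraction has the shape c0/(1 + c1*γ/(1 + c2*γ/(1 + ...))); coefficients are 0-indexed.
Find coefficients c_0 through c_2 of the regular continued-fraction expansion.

The regular C-fraction coefficients are [-80000/3087, -23/42, -13469/966].

Taylor coefficients (expand at 0): a_0 = -80000/3087, a_1 = -920000/64827, a_2 = -93320000/453789.
c0 = a_0 = -80000/3087. Peel one level at a time: if S = 1 + c*γ/S' with S'(0) = 1, then c is the γ-coefficient of S and S' = c*γ/(S - 1).
S_1 = c0/f = 1 + (-23/42)*γ + (-13469/1764)*γ^2 + ...; c1 = -23/42.
S_2 = c1*γ/(S_1 - 1) = 1 + (-13469/966)*γ + ...; c2 = -13469/966.


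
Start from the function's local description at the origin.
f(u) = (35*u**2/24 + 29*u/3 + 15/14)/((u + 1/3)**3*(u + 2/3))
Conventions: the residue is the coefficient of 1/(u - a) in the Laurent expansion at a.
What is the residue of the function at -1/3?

The residue is -893/7.

At the order-3 pole -1/3 set g(u) = (u - (-1/3))^3*f(u) = (35*u**2/24 + 29*u/3 + 15/14)/(u + 2/3).
Order-3 pole: residue = g''(a)/2; g''(-1/3) = -1786/7, so the residue is -893/7.


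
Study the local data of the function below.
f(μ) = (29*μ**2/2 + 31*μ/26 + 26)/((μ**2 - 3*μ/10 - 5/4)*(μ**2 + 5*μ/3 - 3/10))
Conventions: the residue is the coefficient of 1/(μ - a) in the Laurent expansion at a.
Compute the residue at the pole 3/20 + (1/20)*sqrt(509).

The factor μ**2 - 3*μ/10 - 5/4 splits as (μ - a)(μ - a') with a = 3/20 + (1/20)*sqrt(509), a' = 3/20 - (1/20)*sqrt(509). At the order-1 pole a set g(μ) = (μ - a)*f(μ) = [(29*μ**2/2 + 31*μ/26 + 26)/(μ**2 + 5*μ/3 - 3/10)] / (μ - a').
Simple pole: residue = g(a) at a = 3/20 + (1/20)*sqrt(509), which is 9537135/788983 - (98515320/401592347)*sqrt(509).

The residue is 9537135/788983 - (98515320/401592347)*sqrt(509).


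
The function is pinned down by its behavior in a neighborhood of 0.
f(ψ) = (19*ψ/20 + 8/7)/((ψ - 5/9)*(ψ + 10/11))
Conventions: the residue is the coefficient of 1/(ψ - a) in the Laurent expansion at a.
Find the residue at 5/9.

The residue is 4631/4060.

At the order-1 pole 5/9 set g(ψ) = (ψ - (5/9))*f(ψ) = (19*ψ/20 + 8/7)/(ψ + 10/11).
Simple pole: residue = g(a) at a = 5/9, which is 4631/4060.


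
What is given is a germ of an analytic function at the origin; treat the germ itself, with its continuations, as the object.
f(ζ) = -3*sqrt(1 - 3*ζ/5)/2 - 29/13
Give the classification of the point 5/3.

The point is an algebraic (square-root) branch point.

The term (-3/2)*sqrt(1 - ζ/(5/3)) has argument 1 - 5/3/(5/3) = 0 at 5/3: a square-root (algebraic, two-sheeted) branch point; the remaining terms are analytic or single-valued there.


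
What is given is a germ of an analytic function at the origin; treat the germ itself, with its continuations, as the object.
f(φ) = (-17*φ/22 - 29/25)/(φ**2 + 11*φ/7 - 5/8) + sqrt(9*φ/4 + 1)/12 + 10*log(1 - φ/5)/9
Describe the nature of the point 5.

The point is a logarithmic branch point.

The term (10/9)*log(1 - φ/(5)) has argument 1 - 5/(5) = 0 at 5: a logarithmic (infinitely-sheeted) branch point; the remaining terms are analytic or single-valued there.


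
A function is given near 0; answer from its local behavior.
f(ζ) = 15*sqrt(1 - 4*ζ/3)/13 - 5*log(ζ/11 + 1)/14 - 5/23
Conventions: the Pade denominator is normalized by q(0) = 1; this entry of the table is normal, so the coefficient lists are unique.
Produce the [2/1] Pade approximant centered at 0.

The Pade approximant has numerator coefficients [280/299, -120977915/84603246, 251835655/890173284]; denominator coefficients [1, -149150/222321].

Taylor coefficients needed (expand at 0): a_0 = 280/299, a_1 = -1605/2002, a_2 = -33685/132132, a_3 = -372875/2180178.
Write the denominator as Q(ζ) = 1 + q1*ζ. Requiring Q*f - P = O(ζ^4) with deg P <= 2 kills the coefficients of ζ^3..ζ^3 in Q*f:
  ζ^3: a_3 + q1*a_2 = 0, i.e. -372875/2180178 + (-33685/132132)*q1 = 0.
Solving this linear system: q1 = -149150/222321.
The numerator is Q*f truncated at degree 2: P0 = a_0 = 280/299; P1 = a_1 + q1*a_0 = -120977915/84603246; P2 = a_2 + q1*a_1 = 251835655/890173284.


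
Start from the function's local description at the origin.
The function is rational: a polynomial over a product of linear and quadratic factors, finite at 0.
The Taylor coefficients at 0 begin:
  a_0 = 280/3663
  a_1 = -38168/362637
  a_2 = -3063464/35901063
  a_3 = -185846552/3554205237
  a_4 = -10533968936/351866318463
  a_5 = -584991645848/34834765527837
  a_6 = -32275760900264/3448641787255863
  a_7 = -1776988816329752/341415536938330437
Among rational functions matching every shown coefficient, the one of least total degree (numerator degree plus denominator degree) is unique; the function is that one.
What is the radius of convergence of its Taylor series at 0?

The radius of convergence is 9/5.

No rational of total degree below 3 reproduces all 8 coefficients; solving the [1/2] Pade equations on them gives f(σ) = (28/37 - 8*σ/5)/((σ - 11/2)*(σ - 9/5)), whose expansion matches every shown term.
Denominator factor (σ - 11/2): pole of order 1 at 11/2, modulus 11/2.
Denominator factor (σ - 9/5): pole of order 1 at 9/5, modulus 9/5.
The radius of convergence is the smallest modulus among the singular points: 9/5.


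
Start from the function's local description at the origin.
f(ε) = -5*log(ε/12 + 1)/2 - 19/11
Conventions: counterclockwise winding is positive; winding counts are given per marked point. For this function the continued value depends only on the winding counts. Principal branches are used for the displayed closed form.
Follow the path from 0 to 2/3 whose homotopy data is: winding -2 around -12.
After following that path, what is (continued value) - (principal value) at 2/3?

Continued minus principal equals (10)*pi*i.

The rational part is single-valued and drops out of the difference; each branch term changes only by its own monodromy.
(-5/2)*log(1 - ε/(-12)): each positive loop around -12 adds 2*pi*i to the log, so winding -2 contributes (-5/2)*(-2)*2*pi*i = (10)*pi*i.
Summing the contributions at ε = 2/3 gives (10)*pi*i.


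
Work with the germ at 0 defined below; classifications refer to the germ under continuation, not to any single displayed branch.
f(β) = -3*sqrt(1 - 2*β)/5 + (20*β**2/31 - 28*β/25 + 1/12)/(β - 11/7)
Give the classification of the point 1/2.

The term (-3/5)*sqrt(1 - β/(1/2)) has argument 1 - 1/2/(1/2) = 0 at 1/2: a square-root (algebraic, two-sheeted) branch point; the remaining terms are analytic or single-valued there.

The point is an algebraic (square-root) branch point.


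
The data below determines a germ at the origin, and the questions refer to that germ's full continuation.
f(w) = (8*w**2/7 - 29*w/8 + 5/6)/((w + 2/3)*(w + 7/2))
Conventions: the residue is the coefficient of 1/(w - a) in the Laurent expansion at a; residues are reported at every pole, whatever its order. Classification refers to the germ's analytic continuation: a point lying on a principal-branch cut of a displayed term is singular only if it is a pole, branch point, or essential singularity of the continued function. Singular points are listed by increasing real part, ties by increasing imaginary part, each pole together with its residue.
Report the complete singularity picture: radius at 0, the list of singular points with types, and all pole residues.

Denominator factor (w + 2/3): pole of order 1 at -2/3, modulus 2/3.
Denominator factor (w + 7/2): pole of order 1 at -7/2, modulus 7/2.
The radius of convergence is the smallest modulus among the singular points: 2/3.
At the order-1 pole -7/2 set g(w) = (w - (-7/2))*f(w) = (8*w**2/7 - 29*w/8 + 5/6)/(w + 2/3).
Simple pole: residue = g(a) at a = -7/2, which is -1321/136.
At the order-1 pole -2/3 set g(w) = (w - (-2/3))*f(w) = (8*w**2/7 - 29*w/8 + 5/6)/(w + 7/2).
Simple pole: residue = g(a) at a = -2/3, which is 947/714.
List the singular points by increasing real part (a conjugate pair: the negative imaginary part first).

Radius of convergence at 0: 2/3.
At -7/2: a pole of order 1; residue -1321/136.
At -2/3: a pole of order 1; residue 947/714.


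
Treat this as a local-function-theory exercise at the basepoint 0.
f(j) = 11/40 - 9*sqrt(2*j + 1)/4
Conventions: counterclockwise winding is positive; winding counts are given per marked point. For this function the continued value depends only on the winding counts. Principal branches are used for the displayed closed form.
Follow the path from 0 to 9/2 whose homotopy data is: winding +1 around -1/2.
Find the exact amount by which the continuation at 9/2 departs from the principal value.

The rational part is single-valued and drops out of the difference; each branch term changes only by its own monodromy.
(-9/4)*sqrt(1 - j/(-1/2)): winding +1 is odd, the square root flips sign, contributing -2*(-9/4)*sqrt(1 - (9/2)/(-1/2)) = -2*(-9/4)*sqrt(10) = (9/2)*sqrt(10).
Summing the contributions at j = 9/2 gives (9/2)*sqrt(10).

Continued minus principal equals (9/2)*sqrt(10).


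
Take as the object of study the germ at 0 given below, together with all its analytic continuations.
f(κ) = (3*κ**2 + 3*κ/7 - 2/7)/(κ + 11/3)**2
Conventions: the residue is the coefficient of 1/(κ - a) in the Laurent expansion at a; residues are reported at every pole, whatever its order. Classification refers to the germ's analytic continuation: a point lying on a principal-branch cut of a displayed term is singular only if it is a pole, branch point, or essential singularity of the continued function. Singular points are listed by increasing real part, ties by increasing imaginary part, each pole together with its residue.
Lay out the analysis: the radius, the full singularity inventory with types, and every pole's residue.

Radius of convergence at 0: 11/3.
At -11/3: a pole of order 2; residue -151/7.

Denominator factor (κ + 11/3)^2: pole of order 2 at -11/3, modulus 11/3.
The radius of convergence is the smallest modulus among the singular points: 11/3.
At the order-2 pole -11/3 set g(κ) = (κ - (-11/3))^2*f(κ) = 3*κ**2 + 3*κ/7 - 2/7.
Order-2 pole: residue = g'(a); g'(-11/3) = -151/7, so the residue is -151/7.


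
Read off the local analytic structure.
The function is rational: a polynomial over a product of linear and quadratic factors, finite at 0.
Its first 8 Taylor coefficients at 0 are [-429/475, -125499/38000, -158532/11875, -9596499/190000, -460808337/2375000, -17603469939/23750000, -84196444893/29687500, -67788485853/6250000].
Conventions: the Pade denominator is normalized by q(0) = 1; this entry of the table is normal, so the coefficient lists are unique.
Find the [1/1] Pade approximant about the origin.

Taylor coefficients needed (read off): a_0 = -429/475, a_1 = -125499/38000, a_2 = -158532/11875.
Write the denominator as Q(ω) = 1 + q1*ω. Requiring Q*f - P = O(ω^3) with deg P <= 1 kills the coefficients of ω^2..ω^2 in Q*f:
  ω^2: a_2 + q1*a_1 = 0, i.e. -158532/11875 + (-125499/38000)*q1 = 0.
Solving this linear system: q1 = -76864/19015.
The numerator is Q*f truncated at degree 1: P0 = a_0 = -429/475; P1 = a_1 + q1*a_0 = 50321799/144514000.

The Pade approximant has numerator coefficients [-429/475, 50321799/144514000]; denominator coefficients [1, -76864/19015].


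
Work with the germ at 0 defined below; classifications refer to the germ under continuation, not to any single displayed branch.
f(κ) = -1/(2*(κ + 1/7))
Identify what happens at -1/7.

The point is a pole of order 1.

The denominator factor κ + 1/7 vanishes at -1/7 and appears to the power 1; the numerator there equals -1/2, nonzero, and no other factor vanishes.
Hence a pole whose order is the multiplicity, 1.


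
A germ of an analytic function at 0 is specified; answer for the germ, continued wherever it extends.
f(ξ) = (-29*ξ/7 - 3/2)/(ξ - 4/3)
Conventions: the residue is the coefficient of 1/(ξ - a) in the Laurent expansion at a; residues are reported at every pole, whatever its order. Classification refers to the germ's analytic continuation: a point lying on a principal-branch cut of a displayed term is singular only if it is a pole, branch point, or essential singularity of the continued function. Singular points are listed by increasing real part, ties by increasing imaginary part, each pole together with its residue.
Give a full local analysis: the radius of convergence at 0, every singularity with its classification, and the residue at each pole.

Radius of convergence at 0: 4/3.
At 4/3: a pole of order 1; residue -295/42.

Denominator factor (ξ - 4/3): pole of order 1 at 4/3, modulus 4/3.
The radius of convergence is the smallest modulus among the singular points: 4/3.
At the order-1 pole 4/3 set g(ξ) = (ξ - (4/3))*f(ξ) = -29*ξ/7 - 3/2.
Simple pole: residue = g(a) at a = 4/3, which is -295/42.


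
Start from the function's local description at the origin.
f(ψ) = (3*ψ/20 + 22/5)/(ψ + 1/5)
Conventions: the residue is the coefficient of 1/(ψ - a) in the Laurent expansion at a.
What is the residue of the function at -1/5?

The residue is 437/100.

At the order-1 pole -1/5 set g(ψ) = (ψ - (-1/5))*f(ψ) = 3*ψ/20 + 22/5.
Simple pole: residue = g(a) at a = -1/5, which is 437/100.


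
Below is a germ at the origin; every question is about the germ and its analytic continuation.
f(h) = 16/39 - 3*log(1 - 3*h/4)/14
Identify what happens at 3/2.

The point is a regular point.

There is no denominator, hence no pole anywhere.
Branch term log(1 - h/(4/3)): argument at 3/2 is -1/8, nonzero, so 3/2 is not its branch point (a point on a principal cut is still regular for the continued germ).
So the germ continues analytically to 3/2.


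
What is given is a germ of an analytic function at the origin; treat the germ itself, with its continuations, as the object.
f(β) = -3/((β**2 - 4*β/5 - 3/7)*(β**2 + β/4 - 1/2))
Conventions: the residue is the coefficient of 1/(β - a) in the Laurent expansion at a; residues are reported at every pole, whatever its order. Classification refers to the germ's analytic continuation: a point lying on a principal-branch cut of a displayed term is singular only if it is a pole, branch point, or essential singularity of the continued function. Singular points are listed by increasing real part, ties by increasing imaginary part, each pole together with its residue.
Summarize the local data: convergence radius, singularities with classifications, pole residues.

Denominator factor (β**2 + β/4 - 1/2): discriminant 33/16, real irrational roots -1/8 + (1/8)*sqrt(33) and -1/8 - (1/8)*sqrt(33); poles of order 1, moduli -1/8 + (1/8)*sqrt(33) and 1/8 + (1/8)*sqrt(33).
Denominator factor (β**2 - 4*β/5 - 3/7): discriminant 412/175, real irrational roots 2/5 + (1/35)*sqrt(721) and 2/5 - (1/35)*sqrt(721); poles of order 1, moduli 2/5 + (1/35)*sqrt(721) and -2/5 + (1/35)*sqrt(721).
The radius of convergence is the smallest modulus among the singular points: -2/5 + (1/35)*sqrt(721).
The factor β**2 + β/4 - 1/2 splits as (β - a)(β - a') with a = -1/8 - (1/8)*sqrt(33), a' = -1/8 + (1/8)*sqrt(33). At the order-1 pole a set g(β) = (β - a)*f(β) = [-3/(β**2 - 4*β/5 - 3/7)] / (β - a').
Simple pole: residue = g(a) at a = -1/8 - (1/8)*sqrt(33), which is 30870/10337 - (15890/113707)*sqrt(33).
The factor β**2 - 4*β/5 - 3/7 splits as (β - a)(β - a') with a = 2/5 - (1/35)*sqrt(721), a' = 2/5 + (1/35)*sqrt(721). At the order-1 pole a set g(β) = (β - a)*f(β) = [-3/(β**2 + β/4 - 1/2)] / (β - a').
Simple pole: residue = g(a) at a = 2/5 - (1/35)*sqrt(721), which is -30870/10337 - (51240/1064711)*sqrt(721).
The factor β**2 + β/4 - 1/2 splits as (β - a)(β - a') with a = -1/8 + (1/8)*sqrt(33), a' = -1/8 - (1/8)*sqrt(33). At the order-1 pole a set g(β) = (β - a)*f(β) = [-3/(β**2 - 4*β/5 - 3/7)] / (β - a').
Simple pole: residue = g(a) at a = -1/8 + (1/8)*sqrt(33), which is 30870/10337 + (15890/113707)*sqrt(33).
The factor β**2 - 4*β/5 - 3/7 splits as (β - a)(β - a') with a = 2/5 + (1/35)*sqrt(721), a' = 2/5 - (1/35)*sqrt(721). At the order-1 pole a set g(β) = (β - a)*f(β) = [-3/(β**2 + β/4 - 1/2)] / (β - a').
Simple pole: residue = g(a) at a = 2/5 + (1/35)*sqrt(721), which is -30870/10337 + (51240/1064711)*sqrt(721).
List the singular points by increasing real part (a conjugate pair: the negative imaginary part first).

Radius of convergence at 0: -2/5 + (1/35)*sqrt(721).
At -1/8 - (1/8)*sqrt(33): a pole of order 1; residue 30870/10337 - (15890/113707)*sqrt(33).
At 2/5 - (1/35)*sqrt(721): a pole of order 1; residue -30870/10337 - (51240/1064711)*sqrt(721).
At -1/8 + (1/8)*sqrt(33): a pole of order 1; residue 30870/10337 + (15890/113707)*sqrt(33).
At 2/5 + (1/35)*sqrt(721): a pole of order 1; residue -30870/10337 + (51240/1064711)*sqrt(721).


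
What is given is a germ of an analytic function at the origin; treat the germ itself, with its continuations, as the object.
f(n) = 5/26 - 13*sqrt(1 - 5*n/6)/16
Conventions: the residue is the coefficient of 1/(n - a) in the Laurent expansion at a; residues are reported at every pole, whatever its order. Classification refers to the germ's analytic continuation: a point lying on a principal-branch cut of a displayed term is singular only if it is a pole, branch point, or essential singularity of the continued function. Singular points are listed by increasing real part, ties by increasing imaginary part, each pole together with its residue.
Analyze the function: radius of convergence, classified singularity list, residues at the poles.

Radius of convergence at 0: 6/5.
At 6/5: an algebraic (square-root) branch point.

Branch term (-13/16)*sqrt(1 - n/(6/5)): its argument vanishes at n = 6/5, a square-root branch point, modulus 6/5.
The radius of convergence is the smallest modulus among the singular points: 6/5.


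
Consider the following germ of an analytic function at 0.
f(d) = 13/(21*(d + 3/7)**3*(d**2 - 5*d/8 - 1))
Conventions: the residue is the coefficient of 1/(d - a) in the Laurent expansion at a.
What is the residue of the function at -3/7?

The residue is -307100248/29815125.

At the order-3 pole -3/7 set g(d) = (d - (-3/7))^3*f(d) = 13/(21*(d**2 - 5*d/8 - 1)).
Order-3 pole: residue = g''(a)/2; g''(-3/7) = -614200496/29815125, so the residue is -307100248/29815125.


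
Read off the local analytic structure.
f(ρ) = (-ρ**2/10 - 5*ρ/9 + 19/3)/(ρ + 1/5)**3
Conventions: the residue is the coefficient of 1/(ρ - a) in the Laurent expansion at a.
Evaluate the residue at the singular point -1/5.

At the order-3 pole -1/5 set g(ρ) = (ρ - (-1/5))^3*f(ρ) = -ρ**2/10 - 5*ρ/9 + 19/3.
Order-3 pole: residue = g''(a)/2; g''(-1/5) = -1/5, so the residue is -1/10.

The residue is -1/10.


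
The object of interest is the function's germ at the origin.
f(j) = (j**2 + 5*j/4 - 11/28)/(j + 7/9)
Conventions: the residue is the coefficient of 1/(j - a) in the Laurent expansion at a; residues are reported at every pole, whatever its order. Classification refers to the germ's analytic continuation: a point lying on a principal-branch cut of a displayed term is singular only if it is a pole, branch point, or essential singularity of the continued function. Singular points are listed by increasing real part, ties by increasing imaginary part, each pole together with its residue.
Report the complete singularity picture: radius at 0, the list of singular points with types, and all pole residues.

Denominator factor (j + 7/9): pole of order 1 at -7/9, modulus 7/9.
The radius of convergence is the smallest modulus among the singular points: 7/9.
At the order-1 pole -7/9 set g(j) = (j - (-7/9))*f(j) = j**2 + 5*j/4 - 11/28.
Simple pole: residue = g(a) at a = -7/9, which is -431/567.

Radius of convergence at 0: 7/9.
At -7/9: a pole of order 1; residue -431/567.


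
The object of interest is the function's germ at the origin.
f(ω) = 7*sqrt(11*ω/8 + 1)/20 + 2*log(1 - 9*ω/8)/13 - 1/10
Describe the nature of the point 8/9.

The term (2/13)*log(1 - ω/(8/9)) has argument 1 - 8/9/(8/9) = 0 at 8/9: a logarithmic (infinitely-sheeted) branch point; the remaining terms are analytic or single-valued there.

The point is a logarithmic branch point.


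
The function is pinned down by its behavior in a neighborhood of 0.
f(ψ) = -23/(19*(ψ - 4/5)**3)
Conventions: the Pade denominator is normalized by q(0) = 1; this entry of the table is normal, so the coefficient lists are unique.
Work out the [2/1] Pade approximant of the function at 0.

The Pade approximant has numerator coefficients [2875/1216, 14375/3648, 71875/19456]; denominator coefficients [1, -25/12].

Taylor coefficients needed (expand at 0): a_0 = 2875/1216, a_1 = 43125/4864, a_2 = 215625/9728, a_3 = 1796875/38912.
Write the denominator as Q(ψ) = 1 + q1*ψ. Requiring Q*f - P = O(ψ^4) with deg P <= 2 kills the coefficients of ψ^3..ψ^3 in Q*f:
  ψ^3: a_3 + q1*a_2 = 0, i.e. 1796875/38912 + (215625/9728)*q1 = 0.
Solving this linear system: q1 = -25/12.
The numerator is Q*f truncated at degree 2: P0 = a_0 = 2875/1216; P1 = a_1 + q1*a_0 = 14375/3648; P2 = a_2 + q1*a_1 = 71875/19456.


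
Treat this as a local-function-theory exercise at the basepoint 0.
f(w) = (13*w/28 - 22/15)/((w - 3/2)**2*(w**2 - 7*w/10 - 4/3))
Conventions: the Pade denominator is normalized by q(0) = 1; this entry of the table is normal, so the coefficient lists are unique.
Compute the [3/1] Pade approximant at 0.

Taylor coefficients needed (expand at 0): a_0 = 22/45, a_1 = 1136/4725, a_2 = 32411/47250, a_3 = 3287521/17010000, a_4 = 1454202577/2041200000.
Write the denominator as Q(w) = 1 + q1*w. Requiring Q*f - P = O(w^5) with deg P <= 3 kills the coefficients of w^4..w^4 in Q*f:
  w^4: a_4 + q1*a_3 = 0, i.e. 1454202577/2041200000 + (3287521/17010000)*q1 = 0.
Solving this linear system: q1 = -1454202577/394502520.
The numerator is Q*f truncated at degree 3: P0 = a_0 = 22/45; P1 = a_1 + q1*a_0 = -6469006867/4142276460; P2 = a_2 + q1*a_1 = -3733520099/18640244070; P3 = a_3 + q1*a_2 = -65294342422/27960366105.

The Pade approximant has numerator coefficients [22/45, -6469006867/4142276460, -3733520099/18640244070, -65294342422/27960366105]; denominator coefficients [1, -1454202577/394502520].


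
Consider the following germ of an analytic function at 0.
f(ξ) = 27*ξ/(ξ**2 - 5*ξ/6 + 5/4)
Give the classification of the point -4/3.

Denominator factors: ξ**2 - 5*ξ/6 + 5/4 = 149/36 at ξ = -4/3 — none vanishes.
So the germ continues analytically to -4/3.

The point is a regular point.


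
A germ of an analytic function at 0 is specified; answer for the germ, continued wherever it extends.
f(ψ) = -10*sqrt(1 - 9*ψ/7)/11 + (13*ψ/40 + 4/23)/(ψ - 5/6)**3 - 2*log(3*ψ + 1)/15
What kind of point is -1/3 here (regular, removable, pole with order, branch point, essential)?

The point is a logarithmic branch point.

The term (-2/15)*log(1 - ψ/(-1/3)) has argument 1 - -1/3/(-1/3) = 0 at -1/3: a logarithmic (infinitely-sheeted) branch point; the remaining terms are analytic or single-valued there.


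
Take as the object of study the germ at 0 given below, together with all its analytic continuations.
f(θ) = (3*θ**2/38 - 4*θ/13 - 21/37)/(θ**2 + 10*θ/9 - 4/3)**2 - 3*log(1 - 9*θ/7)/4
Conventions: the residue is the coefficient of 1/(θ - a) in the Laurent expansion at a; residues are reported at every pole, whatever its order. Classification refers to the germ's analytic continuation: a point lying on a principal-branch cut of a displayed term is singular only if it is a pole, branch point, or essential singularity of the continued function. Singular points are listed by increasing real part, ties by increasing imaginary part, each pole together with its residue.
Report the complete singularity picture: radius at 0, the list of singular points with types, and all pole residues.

Denominator factor (θ**2 + 10*θ/9 - 4/3)^2: discriminant 532/81, real irrational roots -5/9 + (1/9)*sqrt(133) and -5/9 - (1/9)*sqrt(133); poles of order 2, moduli -5/9 + (1/9)*sqrt(133) and 5/9 + (1/9)*sqrt(133).
Branch term (-3/4)*log(1 - θ/(7/9)): its argument vanishes at θ = 7/9, a logarithmic branch point, modulus 7/9.
The radius of convergence is the smallest modulus among the singular points: -5/9 + (1/9)*sqrt(133).
The branch term is analytic at -5/9 - (1/9)*sqrt(133) and contributes nothing to the residue; only the rational part matters.
The factor θ**2 + 10*θ/9 - 4/3 splits as (θ - a)(θ - a') with a = -5/9 - (1/9)*sqrt(133), a' = -5/9 + (1/9)*sqrt(133). At the order-2 pole a set g(θ) = (θ - a)^2*(rational part) = [3*θ**2/38 - 4*θ/13 - 21/37] / (θ - a')^2.
Order-2 pole: residue = g'(a); g'(-5/9 - (1/9)*sqrt(133)) = -(3343761/646639084)*sqrt(133), so the residue is -(3343761/646639084)*sqrt(133).
The branch term is analytic at -5/9 + (1/9)*sqrt(133) and contributes nothing to the residue; only the rational part matters.
The factor θ**2 + 10*θ/9 - 4/3 splits as (θ - a)(θ - a') with a = -5/9 + (1/9)*sqrt(133), a' = -5/9 - (1/9)*sqrt(133). At the order-2 pole a set g(θ) = (θ - a)^2*(rational part) = [3*θ**2/38 - 4*θ/13 - 21/37] / (θ - a')^2.
Order-2 pole: residue = g'(a); g'(-5/9 + (1/9)*sqrt(133)) = (3343761/646639084)*sqrt(133), so the residue is (3343761/646639084)*sqrt(133).
List the singular points by increasing real part (a conjugate pair: the negative imaginary part first).

Radius of convergence at 0: -5/9 + (1/9)*sqrt(133).
At -5/9 - (1/9)*sqrt(133): a pole of order 2; residue -(3343761/646639084)*sqrt(133).
At -5/9 + (1/9)*sqrt(133): a pole of order 2; residue (3343761/646639084)*sqrt(133).
At 7/9: a logarithmic branch point.


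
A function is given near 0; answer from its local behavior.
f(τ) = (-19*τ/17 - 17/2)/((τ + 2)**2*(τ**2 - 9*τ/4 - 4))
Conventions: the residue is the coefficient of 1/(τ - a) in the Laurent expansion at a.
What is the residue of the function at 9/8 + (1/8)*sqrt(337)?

The residue is 2003/1836 - (39851/618732)*sqrt(337).

The factor τ**2 - 9*τ/4 - 4 splits as (τ - a)(τ - a') with a = 9/8 + (1/8)*sqrt(337), a' = 9/8 - (1/8)*sqrt(337). At the order-1 pole a set g(τ) = (τ - a)*f(τ) = [(-19*τ/17 - 17/2)/(τ + 2)**2] / (τ - a').
Simple pole: residue = g(a) at a = 9/8 + (1/8)*sqrt(337), which is 2003/1836 - (39851/618732)*sqrt(337).


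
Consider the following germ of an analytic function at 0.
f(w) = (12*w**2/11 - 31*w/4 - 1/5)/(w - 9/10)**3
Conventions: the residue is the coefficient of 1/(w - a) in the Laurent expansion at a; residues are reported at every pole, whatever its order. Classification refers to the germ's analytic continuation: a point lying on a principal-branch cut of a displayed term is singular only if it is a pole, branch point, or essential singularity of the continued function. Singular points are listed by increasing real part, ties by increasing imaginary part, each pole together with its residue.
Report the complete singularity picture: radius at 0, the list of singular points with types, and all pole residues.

Denominator factor (w - 9/10)^3: pole of order 3 at 9/10, modulus 9/10.
The radius of convergence is the smallest modulus among the singular points: 9/10.
At the order-3 pole 9/10 set g(w) = (w - (9/10))^3*f(w) = 12*w**2/11 - 31*w/4 - 1/5.
Order-3 pole: residue = g''(a)/2; g''(9/10) = 24/11, so the residue is 12/11.

Radius of convergence at 0: 9/10.
At 9/10: a pole of order 3; residue 12/11.


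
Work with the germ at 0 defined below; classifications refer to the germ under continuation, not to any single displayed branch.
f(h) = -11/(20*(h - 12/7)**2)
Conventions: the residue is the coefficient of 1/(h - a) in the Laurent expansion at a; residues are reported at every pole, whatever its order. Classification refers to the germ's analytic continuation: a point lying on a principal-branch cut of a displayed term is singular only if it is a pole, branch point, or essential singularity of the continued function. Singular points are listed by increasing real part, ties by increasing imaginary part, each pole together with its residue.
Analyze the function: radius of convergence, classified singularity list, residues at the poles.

Radius of convergence at 0: 12/7.
At 12/7: a pole of order 2; residue 0.

Denominator factor (h - 12/7)^2: pole of order 2 at 12/7, modulus 12/7.
The radius of convergence is the smallest modulus among the singular points: 12/7.
At the order-2 pole 12/7 set g(h) = (h - (12/7))^2*f(h) = -11/20.
Order-2 pole: residue = g'(a); g'(12/7) = 0, so the residue is 0.


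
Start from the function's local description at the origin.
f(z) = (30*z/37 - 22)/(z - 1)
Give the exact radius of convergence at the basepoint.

Denominator factor (z - 1): pole of order 1 at 1, modulus 1.
The radius of convergence is the smallest modulus among the singular points: 1.

The radius of convergence is 1.


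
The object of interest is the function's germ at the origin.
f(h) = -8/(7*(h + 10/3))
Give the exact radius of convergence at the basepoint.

Denominator factor (h + 10/3): pole of order 1 at -10/3, modulus 10/3.
The radius of convergence is the smallest modulus among the singular points: 10/3.

The radius of convergence is 10/3.


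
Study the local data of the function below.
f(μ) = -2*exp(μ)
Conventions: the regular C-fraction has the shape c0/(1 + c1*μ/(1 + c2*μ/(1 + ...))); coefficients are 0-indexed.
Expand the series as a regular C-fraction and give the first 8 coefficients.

The regular C-fraction coefficients are [-2, -1, 1/2, -1/6, 1/6, -1/10, 1/10, -1/14].

Taylor coefficients (expand at 0): a_0 = -2, a_1 = -2, a_2 = -1, a_3 = -1/3, a_4 = -1/12, a_5 = -1/60, a_6 = -1/360, a_7 = -1/2520.
c0 = a_0 = -2. Peel one level at a time: if S = 1 + c*μ/S' with S'(0) = 1, then c is the μ-coefficient of S and S' = c*μ/(S - 1).
S_1 = c0/f = 1 + (-1)*μ + (1/2)*μ^2 + ...; c1 = -1.
S_2 = c1*μ/(S_1 - 1) = 1 + (1/2)*μ + (1/12)*μ^2 + ...; c2 = 1/2.
S_3 = c2*μ/(S_2 - 1) = 1 + (-1/6)*μ + (1/36)*μ^2 + ...; c3 = -1/6.
S_4 = c3*μ/(S_3 - 1) = 1 + (1/6)*μ + (1/60)*μ^2 + ...; c4 = 1/6.
S_5 = c4*μ/(S_4 - 1) = 1 + (-1/10)*μ + (1/100)*μ^2 + ...; c5 = -1/10.
S_6 = c5*μ/(S_5 - 1) = 1 + (1/10)*μ + (1/140)*μ^2 + ...; c6 = 1/10.
S_7 = c6*μ/(S_6 - 1) = 1 + (-1/14)*μ + ...; c7 = -1/14.


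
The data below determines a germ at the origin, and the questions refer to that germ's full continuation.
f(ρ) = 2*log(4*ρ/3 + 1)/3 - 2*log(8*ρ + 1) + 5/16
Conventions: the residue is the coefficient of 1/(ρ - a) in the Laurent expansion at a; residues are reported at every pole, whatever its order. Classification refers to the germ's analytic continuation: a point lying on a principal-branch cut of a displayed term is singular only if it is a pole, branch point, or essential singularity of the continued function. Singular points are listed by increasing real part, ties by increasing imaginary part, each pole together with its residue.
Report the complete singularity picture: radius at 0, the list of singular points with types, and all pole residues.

Radius of convergence at 0: 1/8.
At -3/4: a logarithmic branch point.
At -1/8: a logarithmic branch point.

Branch term (2/3)*log(1 - ρ/(-3/4)): its argument vanishes at ρ = -3/4, a logarithmic branch point, modulus 3/4.
Branch term (-2)*log(1 - ρ/(-1/8)): its argument vanishes at ρ = -1/8, a logarithmic branch point, modulus 1/8.
The radius of convergence is the smallest modulus among the singular points: 1/8.
List the singular points by increasing real part (a conjugate pair: the negative imaginary part first).


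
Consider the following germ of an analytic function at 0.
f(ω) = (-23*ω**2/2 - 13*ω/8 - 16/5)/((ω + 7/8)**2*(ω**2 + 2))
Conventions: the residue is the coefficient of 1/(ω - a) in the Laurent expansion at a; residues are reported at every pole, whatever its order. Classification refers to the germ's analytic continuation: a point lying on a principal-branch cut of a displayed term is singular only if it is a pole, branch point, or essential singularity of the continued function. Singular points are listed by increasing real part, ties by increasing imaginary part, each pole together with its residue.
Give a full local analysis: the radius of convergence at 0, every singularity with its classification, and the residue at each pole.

Radius of convergence at 0: 7/8.
At -7/8: a pole of order 2; residue 668552/156645.
At -(sqrt(2))*i: a pole of order 1; residue (-334276/156645) - ((154256/156645)*sqrt(2))*i.
At (sqrt(2))*i: a pole of order 1; residue (-334276/156645) + ((154256/156645)*sqrt(2))*i.

Denominator factor (ω**2 + 2): discriminant -8, complex-conjugate roots (sqrt(2))*i and -(sqrt(2))*i; poles of order 1, moduli sqrt(2) and sqrt(2).
Denominator factor (ω + 7/8)^2: pole of order 2 at -7/8, modulus 7/8.
The radius of convergence is the smallest modulus among the singular points: 7/8.
At the order-2 pole -7/8 set g(ω) = (ω - (-7/8))^2*f(ω) = (-23*ω**2/2 - 13*ω/8 - 16/5)/(ω**2 + 2).
Order-2 pole: residue = g'(a); g'(-7/8) = 668552/156645, so the residue is 668552/156645.
The factor ω**2 + 2 splits as (ω - a)(ω - a') with a = -(sqrt(2))*i, a' = (sqrt(2))*i. At the order-1 pole a set g(ω) = (ω - a)*f(ω) = [(-23*ω**2/2 - 13*ω/8 - 16/5)/(ω + 7/8)**2] / (ω - a').
Simple pole: residue = g(a) at a = -(sqrt(2))*i, which is (-334276/156645) - ((154256/156645)*sqrt(2))*i.
The factor ω**2 + 2 splits as (ω - a)(ω - a') with a = (sqrt(2))*i, a' = -(sqrt(2))*i. At the order-1 pole a set g(ω) = (ω - a)*f(ω) = [(-23*ω**2/2 - 13*ω/8 - 16/5)/(ω + 7/8)**2] / (ω - a').
Simple pole: residue = g(a) at a = (sqrt(2))*i, which is (-334276/156645) + ((154256/156645)*sqrt(2))*i.
List the singular points by increasing real part (a conjugate pair: the negative imaginary part first).


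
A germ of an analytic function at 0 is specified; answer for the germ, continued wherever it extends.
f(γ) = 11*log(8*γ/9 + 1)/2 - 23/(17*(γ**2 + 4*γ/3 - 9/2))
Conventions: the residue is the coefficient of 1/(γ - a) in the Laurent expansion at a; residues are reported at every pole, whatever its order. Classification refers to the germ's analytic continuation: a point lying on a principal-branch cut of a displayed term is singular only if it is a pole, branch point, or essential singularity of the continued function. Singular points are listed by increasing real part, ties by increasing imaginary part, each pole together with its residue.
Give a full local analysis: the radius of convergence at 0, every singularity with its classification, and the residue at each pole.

Radius of convergence at 0: 9/8.
At -2/3 - (1/6)*sqrt(178): a pole of order 1; residue (69/3026)*sqrt(178).
At -9/8: a logarithmic branch point.
At -2/3 + (1/6)*sqrt(178): a pole of order 1; residue -(69/3026)*sqrt(178).

Denominator factor (γ**2 + 4*γ/3 - 9/2): discriminant 178/9, real irrational roots -2/3 + (1/6)*sqrt(178) and -2/3 - (1/6)*sqrt(178); poles of order 1, moduli -2/3 + (1/6)*sqrt(178) and 2/3 + (1/6)*sqrt(178).
Branch term (11/2)*log(1 - γ/(-9/8)): its argument vanishes at γ = -9/8, a logarithmic branch point, modulus 9/8.
The radius of convergence is the smallest modulus among the singular points: 9/8.
The branch term is analytic at -2/3 - (1/6)*sqrt(178) and contributes nothing to the residue; only the rational part matters.
The factor γ**2 + 4*γ/3 - 9/2 splits as (γ - a)(γ - a') with a = -2/3 - (1/6)*sqrt(178), a' = -2/3 + (1/6)*sqrt(178). At the order-1 pole a set g(γ) = (γ - a)*(rational part) = [-23/17] / (γ - a').
Simple pole: residue = g(a) at a = -2/3 - (1/6)*sqrt(178), which is (69/3026)*sqrt(178).
The branch term is analytic at -2/3 + (1/6)*sqrt(178) and contributes nothing to the residue; only the rational part matters.
The factor γ**2 + 4*γ/3 - 9/2 splits as (γ - a)(γ - a') with a = -2/3 + (1/6)*sqrt(178), a' = -2/3 - (1/6)*sqrt(178). At the order-1 pole a set g(γ) = (γ - a)*(rational part) = [-23/17] / (γ - a').
Simple pole: residue = g(a) at a = -2/3 + (1/6)*sqrt(178), which is -(69/3026)*sqrt(178).
List the singular points by increasing real part (a conjugate pair: the negative imaginary part first).
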